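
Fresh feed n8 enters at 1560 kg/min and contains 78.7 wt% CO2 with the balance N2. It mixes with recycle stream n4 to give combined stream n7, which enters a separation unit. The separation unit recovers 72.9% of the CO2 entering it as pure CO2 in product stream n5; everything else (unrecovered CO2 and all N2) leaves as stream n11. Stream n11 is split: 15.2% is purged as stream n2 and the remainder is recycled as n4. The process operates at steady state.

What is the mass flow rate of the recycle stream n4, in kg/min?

N2 enters only via n8 and leaves only via the purge: 1560×0.213 = 0.152×(N2 in n11), and the separation unit passes all N2, so N2 in n7 = N2 in n11 = 2186.1 kg/min.
CO2 in n7: m_A = 1560×0.787 + (1−0.152)·(1−0.729)·m_A, so m_A = 1227.7/0.7702 = 1594 kg/min.
n11 = (1−0.729)×1594 + 2186.1 = 2618 kg/min.
Recycle n4 = (1−0.152)×2618 = 2220.1 kg/min.

2220 kg/min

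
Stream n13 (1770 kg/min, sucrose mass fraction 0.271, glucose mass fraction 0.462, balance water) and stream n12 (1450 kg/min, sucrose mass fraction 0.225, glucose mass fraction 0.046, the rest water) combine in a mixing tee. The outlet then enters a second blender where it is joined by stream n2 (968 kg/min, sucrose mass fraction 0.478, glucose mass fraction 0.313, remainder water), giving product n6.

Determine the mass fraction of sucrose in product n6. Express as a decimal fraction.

0.303

Overall, product flow = 4188 kg/min.
sucrose in = 1770×0.271 + 1450×0.225 + 968×0.478 = 1268.6 kg/min.
sucrose fraction in n6 = 0.303.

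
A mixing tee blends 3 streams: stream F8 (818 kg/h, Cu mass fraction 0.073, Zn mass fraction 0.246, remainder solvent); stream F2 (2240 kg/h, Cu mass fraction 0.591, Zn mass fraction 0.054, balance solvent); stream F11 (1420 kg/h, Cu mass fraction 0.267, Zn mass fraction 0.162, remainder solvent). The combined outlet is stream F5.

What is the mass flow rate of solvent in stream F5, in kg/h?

solvent out = solvent in = 818×0.681 + 2240×0.355 + 1420×0.571 = 2163.1 kg/h.

2163 kg/h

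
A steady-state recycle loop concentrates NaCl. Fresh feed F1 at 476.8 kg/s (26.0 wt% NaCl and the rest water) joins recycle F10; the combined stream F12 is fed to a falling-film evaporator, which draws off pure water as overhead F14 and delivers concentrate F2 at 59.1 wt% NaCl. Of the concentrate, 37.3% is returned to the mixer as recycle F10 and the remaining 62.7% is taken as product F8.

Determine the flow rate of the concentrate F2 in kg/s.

334.5 kg/s

Overall NaCl balance (none leaves overhead): NaCl in fresh feed = NaCl in product, i.e. 476.8×0.260 = (1−0.373)·F2·0.591.
F2 = 123.97/(0.591×0.627) = 334.55 kg/s.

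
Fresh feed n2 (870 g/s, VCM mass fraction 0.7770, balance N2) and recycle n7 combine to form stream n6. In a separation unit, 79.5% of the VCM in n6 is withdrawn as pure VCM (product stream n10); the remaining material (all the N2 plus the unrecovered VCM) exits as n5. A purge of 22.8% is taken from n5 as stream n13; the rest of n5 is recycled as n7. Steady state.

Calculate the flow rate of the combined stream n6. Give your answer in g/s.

1654 g/s

N2 enters only via n2 and leaves only via the purge: 870×0.223 = 0.228×(N2 in n5), and the separation unit passes all N2, so N2 in n6 = N2 in n5 = 850.92 g/s.
VCM in n6: m_A = 870×0.777 + (1−0.228)·(1−0.795)·m_A, so m_A = 675.99/0.8417 = 803.09 g/s.
n6 = 803.09 + 850.92 = 1654 g/s.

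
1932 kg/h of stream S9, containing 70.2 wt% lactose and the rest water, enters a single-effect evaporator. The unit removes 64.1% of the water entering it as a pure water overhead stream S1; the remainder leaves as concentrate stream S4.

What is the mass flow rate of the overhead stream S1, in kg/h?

water entering = 1932×0.298 = 575.74 kg/h; overhead removed = 0.641×575.74 = 369.05 kg/h.

369 kg/h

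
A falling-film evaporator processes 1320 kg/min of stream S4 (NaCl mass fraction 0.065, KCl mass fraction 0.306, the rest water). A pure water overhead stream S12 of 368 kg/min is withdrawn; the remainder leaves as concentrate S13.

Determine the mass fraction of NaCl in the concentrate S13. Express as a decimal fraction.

NaCl is not removed: 1320×0.065 = 85.8 kg/min of NaCl enters S13.
Concentrate = 1320 − 368 = 952 kg/min.
Mass fraction = 85.8/952 = 0.090.

0.090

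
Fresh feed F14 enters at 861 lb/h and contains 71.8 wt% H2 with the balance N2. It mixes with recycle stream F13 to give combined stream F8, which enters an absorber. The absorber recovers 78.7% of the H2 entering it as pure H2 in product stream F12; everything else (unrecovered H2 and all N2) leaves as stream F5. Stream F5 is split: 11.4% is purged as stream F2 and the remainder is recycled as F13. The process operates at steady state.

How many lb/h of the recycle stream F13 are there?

N2 enters only via F14 and leaves only via the purge: 861×0.282 = 0.114×(N2 in F5), and the absorber passes all N2, so N2 in F8 = N2 in F5 = 2129.8 lb/h.
H2 in F8: m_A = 861×0.718 + (1−0.114)·(1−0.787)·m_A, so m_A = 618.2/0.8113 = 762 lb/h.
F5 = (1−0.787)×762 + 2129.8 = 2292.1 lb/h.
Recycle F13 = (1−0.114)×2292.1 = 2030.8 lb/h.

2031 lb/h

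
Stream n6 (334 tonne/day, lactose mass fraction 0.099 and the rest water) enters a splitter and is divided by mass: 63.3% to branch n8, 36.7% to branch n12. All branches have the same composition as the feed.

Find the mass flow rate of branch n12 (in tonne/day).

Branch n12 flow = 0.367×334 = 122.58 tonne/day.

122.6 tonne/day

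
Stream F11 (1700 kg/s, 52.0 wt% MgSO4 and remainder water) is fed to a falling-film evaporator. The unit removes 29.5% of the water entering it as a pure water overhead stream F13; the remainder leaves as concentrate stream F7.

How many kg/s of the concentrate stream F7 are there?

1459 kg/s

water entering = 1700×0.480 = 816 kg/s; overhead removed = 0.295×816 = 240.72 kg/s.
Concentrate = 1700 − 240.72 = 1459.3 kg/s.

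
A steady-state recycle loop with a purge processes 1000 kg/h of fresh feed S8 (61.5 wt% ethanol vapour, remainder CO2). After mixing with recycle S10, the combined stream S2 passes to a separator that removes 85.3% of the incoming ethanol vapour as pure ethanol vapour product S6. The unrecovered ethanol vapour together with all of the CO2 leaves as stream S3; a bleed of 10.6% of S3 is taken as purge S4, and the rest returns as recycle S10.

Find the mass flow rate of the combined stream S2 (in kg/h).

4340 kg/h

CO2 enters only via S8 and leaves only via the purge: 1000×0.385 = 0.106×(CO2 in S3), and the separator passes all CO2, so CO2 in S2 = CO2 in S3 = 3632.1 kg/h.
ethanol vapour in S2: m_A = 1000×0.615 + (1−0.106)·(1−0.853)·m_A, so m_A = 615/0.8686 = 708.05 kg/h.
S2 = 708.05 + 3632.1 = 4340.1 kg/h.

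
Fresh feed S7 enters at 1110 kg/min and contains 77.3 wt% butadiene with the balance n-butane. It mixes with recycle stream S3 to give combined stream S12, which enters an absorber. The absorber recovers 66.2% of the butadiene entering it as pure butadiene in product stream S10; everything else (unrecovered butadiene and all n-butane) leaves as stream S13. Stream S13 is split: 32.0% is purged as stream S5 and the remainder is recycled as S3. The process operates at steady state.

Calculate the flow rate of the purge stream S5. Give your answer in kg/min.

372.5 kg/min

n-butane enters only via S7 and leaves only via the purge: 1110×0.227 = 0.320×(n-butane in S13), and the absorber passes all n-butane, so n-butane in S12 = n-butane in S13 = 787.41 kg/min.
butadiene in S12: m_A = 1110×0.773 + (1−0.320)·(1−0.662)·m_A, so m_A = 858.03/0.7702 = 1114.1 kg/min.
S13 = (1−0.662)×1114.1 + 787.41 = 1164 kg/min.
Purge S5 = 0.320×1164 = 372.47 kg/min.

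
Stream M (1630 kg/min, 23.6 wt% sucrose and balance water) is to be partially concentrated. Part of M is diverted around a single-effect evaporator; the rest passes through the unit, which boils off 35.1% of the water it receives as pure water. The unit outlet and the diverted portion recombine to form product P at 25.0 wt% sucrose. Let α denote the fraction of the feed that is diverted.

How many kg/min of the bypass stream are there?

All 1630×0.236 = 384.68 kg/min of sucrose reaches P, so P = 384.68/0.250 = 1538.7 kg/min and vapour = 91.28 kg/min.
The evaporator receives (1−α)·1630 of feed at 0.764 water and removes 0.351 of that water:
0.351×0.764×(1−α)×1630 = 91.28
(1−α) = 91.28/437.11 = 0.2088;  α = 0.7912.
Bypass flow = 0.7912×1630 = 1289.6 kg/min.

1290 kg/min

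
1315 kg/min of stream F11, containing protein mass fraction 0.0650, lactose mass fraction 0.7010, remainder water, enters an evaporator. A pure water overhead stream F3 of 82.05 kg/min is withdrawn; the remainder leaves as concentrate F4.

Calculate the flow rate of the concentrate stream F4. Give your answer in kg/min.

1233 kg/min

Concentrate = 1315 − 82.05 = 1233 kg/min.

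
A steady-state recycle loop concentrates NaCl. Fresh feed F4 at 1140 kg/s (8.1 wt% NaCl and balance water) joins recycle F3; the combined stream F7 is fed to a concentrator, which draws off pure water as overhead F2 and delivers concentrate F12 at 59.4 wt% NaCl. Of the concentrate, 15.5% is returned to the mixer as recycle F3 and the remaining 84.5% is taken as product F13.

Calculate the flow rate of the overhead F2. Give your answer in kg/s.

Overall NaCl balance (none leaves overhead): NaCl in fresh feed = NaCl in product, i.e. 1140×0.081 = (1−0.155)·F12·0.594.
F12 = 92.34/(0.594×0.845) = 183.97 kg/s.
Recycle F3 = 0.155×183.97 = 28.515 kg/s.
Combined feed F7 = 1140 + 28.515 = 1168.5 kg/s.
Overhead F2 = F7 − F12 = 1168.5 − 183.97 = 984.55 kg/s.

984.5 kg/s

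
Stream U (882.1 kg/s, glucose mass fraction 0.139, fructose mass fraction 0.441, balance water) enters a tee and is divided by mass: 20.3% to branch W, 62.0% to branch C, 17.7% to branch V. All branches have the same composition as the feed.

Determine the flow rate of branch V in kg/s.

156.1 kg/s

Branch V flow = 0.177×882.1 = 156.13 kg/s.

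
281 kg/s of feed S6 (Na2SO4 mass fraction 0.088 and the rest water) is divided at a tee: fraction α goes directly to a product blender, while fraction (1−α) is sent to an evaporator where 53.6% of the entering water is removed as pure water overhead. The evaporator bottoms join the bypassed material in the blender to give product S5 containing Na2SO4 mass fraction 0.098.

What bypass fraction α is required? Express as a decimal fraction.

All 281×0.088 = 24.728 kg/s of Na2SO4 reaches S5, so S5 = 24.728/0.098 = 252.33 kg/s and vapour = 28.673 kg/s.
The evaporator receives (1−α)·281 of feed at 0.912 water and removes 0.536 of that water:
0.536×0.912×(1−α)×281 = 28.673
(1−α) = 28.673/137.36 = 0.2087;  α = 0.7913.

0.791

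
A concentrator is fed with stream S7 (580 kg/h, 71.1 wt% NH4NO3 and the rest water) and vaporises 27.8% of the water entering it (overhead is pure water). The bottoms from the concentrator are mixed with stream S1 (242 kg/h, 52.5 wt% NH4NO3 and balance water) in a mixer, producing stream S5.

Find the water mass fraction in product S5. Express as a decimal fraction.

Vapour removed = 0.278×0.289×580 = 46.598 kg/h; concentrate = 533.4 kg/h.
water reaching the mixer = 121.02 (from concentrate) + 242×0.475 = 235.97 kg/h.
Product flow = 533.4 + 242 = 775.4 kg/h; water fraction = 0.304.

0.304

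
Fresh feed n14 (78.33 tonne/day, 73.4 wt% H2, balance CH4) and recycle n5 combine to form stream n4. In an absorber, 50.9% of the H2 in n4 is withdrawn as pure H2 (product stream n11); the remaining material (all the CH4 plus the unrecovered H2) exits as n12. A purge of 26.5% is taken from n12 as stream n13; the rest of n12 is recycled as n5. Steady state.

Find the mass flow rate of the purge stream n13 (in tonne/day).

CH4 enters only via n14 and leaves only via the purge: 78.33×0.266 = 0.265×(CH4 in n12), and the absorber passes all CH4, so CH4 in n4 = CH4 in n12 = 78.626 tonne/day.
H2 in n4: m_A = 78.33×0.734 + (1−0.265)·(1−0.509)·m_A, so m_A = 57.494/0.6391 = 89.959 tonne/day.
n12 = (1−0.509)×89.959 + 78.626 = 122.8 tonne/day.
Purge n13 = 0.265×122.8 = 32.541 tonne/day.

32.54 tonne/day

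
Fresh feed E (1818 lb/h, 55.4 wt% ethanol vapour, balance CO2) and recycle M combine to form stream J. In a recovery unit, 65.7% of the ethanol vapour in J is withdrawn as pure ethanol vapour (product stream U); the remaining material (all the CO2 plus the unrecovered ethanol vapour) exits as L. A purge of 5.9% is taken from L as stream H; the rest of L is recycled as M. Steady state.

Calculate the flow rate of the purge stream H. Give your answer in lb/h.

CO2 enters only via E and leaves only via the purge: 1818×0.446 = 0.059×(CO2 in L), and the recovery unit passes all CO2, so CO2 in J = CO2 in L = 13743 lb/h.
ethanol vapour in J: m_A = 1818×0.554 + (1−0.059)·(1−0.657)·m_A, so m_A = 1007.2/0.6772 = 1487.2 lb/h.
L = (1−0.657)×1487.2 + 13743 = 14253 lb/h.
Purge H = 0.059×14253 = 840.92 lb/h.

840.9 lb/h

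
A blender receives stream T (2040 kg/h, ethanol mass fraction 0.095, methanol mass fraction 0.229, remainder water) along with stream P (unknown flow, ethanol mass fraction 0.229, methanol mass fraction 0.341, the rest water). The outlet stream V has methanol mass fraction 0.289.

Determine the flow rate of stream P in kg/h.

2354 kg/h

Let P be the unknown flow. Total out = 2040 + P.
methanol balance: 467.16 + 0.341·P = 0.289·(2040 + P)
(0.341 − 0.289)·P = 0.289×2040 − 467.16 = 122.4
P = 122.4 / 0.052 = 2353.8 kg/h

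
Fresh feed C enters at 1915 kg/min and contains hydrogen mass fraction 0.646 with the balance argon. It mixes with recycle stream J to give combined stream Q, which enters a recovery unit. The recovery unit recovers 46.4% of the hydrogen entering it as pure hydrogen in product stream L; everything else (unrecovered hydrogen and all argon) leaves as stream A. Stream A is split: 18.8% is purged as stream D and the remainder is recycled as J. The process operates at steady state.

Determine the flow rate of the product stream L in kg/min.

1016 kg/min

hydrogen in Q: m_A = 1915×0.646 + (1−0.188)·(1−0.464)·m_A, so m_A = 1237.1/0.5648 = 2190.4 kg/min.
Product L = 0.464×2190.4 = 1016.4 kg/min.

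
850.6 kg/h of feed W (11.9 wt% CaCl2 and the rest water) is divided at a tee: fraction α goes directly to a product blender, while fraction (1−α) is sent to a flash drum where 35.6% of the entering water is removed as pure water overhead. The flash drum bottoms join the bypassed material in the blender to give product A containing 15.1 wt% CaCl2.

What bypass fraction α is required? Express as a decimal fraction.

All 850.6×0.119 = 101.22 kg/h of CaCl2 reaches A, so A = 101.22/0.151 = 670.34 kg/h and vapour = 180.26 kg/h.
The evaporator receives (1−α)·850.6 of feed at 0.881 water and removes 0.356 of that water:
0.356×0.881×(1−α)×850.6 = 180.26
(1−α) = 180.26/266.78 = 0.6757;  α = 0.3243.

0.324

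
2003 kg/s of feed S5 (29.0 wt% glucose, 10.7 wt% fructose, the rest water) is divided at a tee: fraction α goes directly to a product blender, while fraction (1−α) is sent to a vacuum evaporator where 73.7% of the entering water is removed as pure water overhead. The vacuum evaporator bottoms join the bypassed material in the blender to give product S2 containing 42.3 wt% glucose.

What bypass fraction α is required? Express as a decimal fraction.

All 2003×0.290 = 580.87 kg/s of glucose reaches S2, so S2 = 580.87/0.423 = 1373.2 kg/s and vapour = 629.78 kg/s.
The evaporator receives (1−α)·2003 of feed at 0.603 water and removes 0.737 of that water:
0.737×0.603×(1−α)×2003 = 629.78
(1−α) = 629.78/890.16 = 0.7075;  α = 0.2925.

0.292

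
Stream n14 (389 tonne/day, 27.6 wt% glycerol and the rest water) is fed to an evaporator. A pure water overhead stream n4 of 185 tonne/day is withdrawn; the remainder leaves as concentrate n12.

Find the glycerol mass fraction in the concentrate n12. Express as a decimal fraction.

0.5263

glycerol is not removed: 389×0.276 = 107.36 tonne/day of glycerol enters n12.
Concentrate = 389 − 185 = 204 tonne/day.
Mass fraction = 107.36/204 = 0.5263.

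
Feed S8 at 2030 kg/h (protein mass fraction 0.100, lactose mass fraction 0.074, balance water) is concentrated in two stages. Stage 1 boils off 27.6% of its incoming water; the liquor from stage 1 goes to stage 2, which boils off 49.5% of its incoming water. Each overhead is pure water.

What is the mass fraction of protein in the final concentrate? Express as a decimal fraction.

water in feed = 2030×0.826 = 1676.8 kg/h.
After stage 1: water left = (1−0.276)×1676.8 = 1214; stream total = 1567.2 kg/h.
After stage 2: water left = (1−0.495)×1214 = 613.06; final concentrate = 966.28 kg/h.
protein fraction = 203/966.28 = 0.210.

0.210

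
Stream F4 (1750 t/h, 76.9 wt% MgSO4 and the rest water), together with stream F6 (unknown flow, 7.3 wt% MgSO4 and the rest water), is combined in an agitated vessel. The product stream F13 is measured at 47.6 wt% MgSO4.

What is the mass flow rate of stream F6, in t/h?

Let F6 be the unknown flow. Total out = 1750 + F6.
MgSO4 balance: 1345.8 + 0.073·F6 = 0.476·(1750 + F6)
(0.073 − 0.476)·F6 = 0.476×1750 − 1345.8 = -512.75
F6 = -512.75 / -0.403 = 1272.3 t/h

1272 t/h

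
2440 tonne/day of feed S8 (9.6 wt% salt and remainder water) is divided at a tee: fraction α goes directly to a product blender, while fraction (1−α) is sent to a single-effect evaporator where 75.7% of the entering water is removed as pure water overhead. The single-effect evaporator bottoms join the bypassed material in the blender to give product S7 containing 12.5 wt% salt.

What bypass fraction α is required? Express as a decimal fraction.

0.661

All 2440×0.096 = 234.24 tonne/day of salt reaches S7, so S7 = 234.24/0.125 = 1873.9 tonne/day and vapour = 566.08 tonne/day.
The evaporator receives (1−α)·2440 of feed at 0.904 water and removes 0.757 of that water:
0.757×0.904×(1−α)×2440 = 566.08
(1−α) = 566.08/1669.8 = 0.3390;  α = 0.6610.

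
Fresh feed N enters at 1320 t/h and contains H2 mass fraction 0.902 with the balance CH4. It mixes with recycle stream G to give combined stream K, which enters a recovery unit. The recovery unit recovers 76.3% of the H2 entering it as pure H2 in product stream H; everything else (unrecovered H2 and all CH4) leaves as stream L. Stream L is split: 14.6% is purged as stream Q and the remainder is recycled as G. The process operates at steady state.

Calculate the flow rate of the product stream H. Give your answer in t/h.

1139 t/h

H2 in K: m_A = 1320×0.902 + (1−0.146)·(1−0.763)·m_A, so m_A = 1190.6/0.7976 = 1492.8 t/h.
Product H = 0.763×1492.8 = 1139 t/h.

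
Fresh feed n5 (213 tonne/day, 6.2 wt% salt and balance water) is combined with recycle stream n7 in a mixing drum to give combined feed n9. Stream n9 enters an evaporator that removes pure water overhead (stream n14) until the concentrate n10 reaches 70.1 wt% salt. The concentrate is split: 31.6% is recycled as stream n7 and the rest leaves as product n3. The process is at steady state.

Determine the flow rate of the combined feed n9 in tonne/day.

Overall salt balance (none leaves overhead): salt in fresh feed = salt in product, i.e. 213×0.062 = (1−0.316)·n10·0.701.
n10 = 13.206/(0.701×0.684) = 27.542 tonne/day.
Recycle n7 = 0.316×27.542 = 8.7033 tonne/day.
Combined feed n9 = 213 + 8.7033 = 221.7 tonne/day.

221.7 tonne/day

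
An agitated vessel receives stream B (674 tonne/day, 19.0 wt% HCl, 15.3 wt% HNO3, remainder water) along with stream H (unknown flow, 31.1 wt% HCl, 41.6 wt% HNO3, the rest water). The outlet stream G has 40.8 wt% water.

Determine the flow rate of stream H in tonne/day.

1243 tonne/day

Let H be the unknown flow. Total out = 674 + H.
water balance: 442.82 + 0.273·H = 0.408·(674 + H)
(0.273 − 0.408)·H = 0.408×674 − 442.82 = -167.83
H = -167.83 / -0.135 = 1243.2 tonne/day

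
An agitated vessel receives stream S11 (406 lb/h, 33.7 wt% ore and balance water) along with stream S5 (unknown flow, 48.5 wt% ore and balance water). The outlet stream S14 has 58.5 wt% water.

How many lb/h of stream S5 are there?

452.4 lb/h

Let S5 be the unknown flow. Total out = 406 + S5.
water balance: 269.18 + 0.515·S5 = 0.585·(406 + S5)
(0.515 − 0.585)·S5 = 0.585×406 − 269.18 = -31.668
S5 = -31.668 / -0.070 = 452.4 lb/h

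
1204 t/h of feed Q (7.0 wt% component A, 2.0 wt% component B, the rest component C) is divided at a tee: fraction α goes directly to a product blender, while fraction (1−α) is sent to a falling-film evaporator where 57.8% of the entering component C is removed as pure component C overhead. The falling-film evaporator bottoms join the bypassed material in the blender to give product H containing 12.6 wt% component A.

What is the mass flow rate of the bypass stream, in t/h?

All 1204×0.070 = 84.28 t/h of component A reaches H, so H = 84.28/0.126 = 668.89 t/h and vapour = 535.11 t/h.
The evaporator receives (1−α)·1204 of feed at 0.910 component C and removes 0.578 of that component C:
0.578×0.910×(1−α)×1204 = 535.11
(1−α) = 535.11/633.28 = 0.8450;  α = 0.1550.
Bypass flow = 0.1550×1204 = 186.64 t/h.

186.6 t/h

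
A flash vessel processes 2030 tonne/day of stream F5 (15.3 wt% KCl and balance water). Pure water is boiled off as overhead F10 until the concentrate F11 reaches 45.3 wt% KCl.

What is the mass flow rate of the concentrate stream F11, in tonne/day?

685.6 tonne/day

KCl is conserved: 2030×0.153 = 310.59 tonne/day all reports to the concentrate.
Concentrate = 310.59/(target fraction) = 685.63 tonne/day.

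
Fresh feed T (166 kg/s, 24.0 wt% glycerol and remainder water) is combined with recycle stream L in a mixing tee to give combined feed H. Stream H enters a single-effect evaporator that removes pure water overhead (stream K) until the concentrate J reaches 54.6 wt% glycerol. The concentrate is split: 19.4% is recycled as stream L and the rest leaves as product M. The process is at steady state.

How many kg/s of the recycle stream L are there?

17.56 kg/s

Overall glycerol balance (none leaves overhead): glycerol in fresh feed = glycerol in product, i.e. 166×0.240 = (1−0.194)·J·0.546.
J = 39.84/(0.546×0.806) = 90.53 kg/s.
Recycle L = 0.194×90.53 = 17.563 kg/s.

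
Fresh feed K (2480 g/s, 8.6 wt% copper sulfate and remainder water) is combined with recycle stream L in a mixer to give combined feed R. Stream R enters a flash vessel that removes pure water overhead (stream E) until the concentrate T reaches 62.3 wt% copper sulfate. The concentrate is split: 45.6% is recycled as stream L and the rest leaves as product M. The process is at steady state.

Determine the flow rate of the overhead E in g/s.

2138 g/s

Overall copper sulfate balance (none leaves overhead): copper sulfate in fresh feed = copper sulfate in product, i.e. 2480×0.086 = (1−0.456)·T·0.623.
T = 213.28/(0.623×0.544) = 629.31 g/s.
Recycle L = 0.456×629.31 = 286.96 g/s.
Combined feed R = 2480 + 286.96 = 2767 g/s.
Overhead E = R − T = 2767 − 629.31 = 2137.7 g/s.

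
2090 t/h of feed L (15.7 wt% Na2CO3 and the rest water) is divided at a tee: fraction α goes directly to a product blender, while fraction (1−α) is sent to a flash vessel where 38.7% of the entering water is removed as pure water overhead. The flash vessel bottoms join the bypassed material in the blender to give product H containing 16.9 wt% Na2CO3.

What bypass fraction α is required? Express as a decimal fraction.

0.782

All 2090×0.157 = 328.13 t/h of Na2CO3 reaches H, so H = 328.13/0.169 = 1941.6 t/h and vapour = 148.4 t/h.
The evaporator receives (1−α)·2090 of feed at 0.843 water and removes 0.387 of that water:
0.387×0.843×(1−α)×2090 = 148.4
(1−α) = 148.4/681.84 = 0.2176;  α = 0.7824.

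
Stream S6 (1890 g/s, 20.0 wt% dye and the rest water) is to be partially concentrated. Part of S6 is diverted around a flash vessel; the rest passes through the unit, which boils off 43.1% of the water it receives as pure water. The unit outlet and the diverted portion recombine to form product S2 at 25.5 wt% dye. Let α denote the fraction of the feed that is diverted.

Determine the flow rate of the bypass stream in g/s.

707.7 g/s

All 1890×0.200 = 378 g/s of dye reaches S2, so S2 = 378/0.255 = 1482.4 g/s and vapour = 407.65 g/s.
The evaporator receives (1−α)·1890 of feed at 0.800 water and removes 0.431 of that water:
0.431×0.800×(1−α)×1890 = 407.65
(1−α) = 407.65/651.67 = 0.6255;  α = 0.3745.
Bypass flow = 0.3745×1890 = 707.73 g/s.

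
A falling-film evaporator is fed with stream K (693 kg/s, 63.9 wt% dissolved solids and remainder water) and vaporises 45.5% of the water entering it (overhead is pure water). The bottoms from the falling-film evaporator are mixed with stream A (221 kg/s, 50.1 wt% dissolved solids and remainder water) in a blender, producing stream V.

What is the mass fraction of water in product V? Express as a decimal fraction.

0.3082

Vapour removed = 0.455×0.361×693 = 113.83 kg/s; concentrate = 579.17 kg/s.
water reaching the mixer = 136.34 (from concentrate) + 221×0.499 = 246.62 kg/s.
Product flow = 579.17 + 221 = 800.17 kg/s; water fraction = 0.3082.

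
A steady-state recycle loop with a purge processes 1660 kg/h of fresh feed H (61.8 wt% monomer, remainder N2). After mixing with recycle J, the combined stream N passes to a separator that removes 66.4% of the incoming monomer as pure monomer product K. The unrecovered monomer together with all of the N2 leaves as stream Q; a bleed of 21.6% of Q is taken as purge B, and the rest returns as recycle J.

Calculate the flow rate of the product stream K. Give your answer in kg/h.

monomer in N: m_A = 1660×0.618 + (1−0.216)·(1−0.664)·m_A, so m_A = 1025.9/0.7366 = 1392.8 kg/h.
Product K = 0.664×1392.8 = 924.8 kg/h.

924.8 kg/h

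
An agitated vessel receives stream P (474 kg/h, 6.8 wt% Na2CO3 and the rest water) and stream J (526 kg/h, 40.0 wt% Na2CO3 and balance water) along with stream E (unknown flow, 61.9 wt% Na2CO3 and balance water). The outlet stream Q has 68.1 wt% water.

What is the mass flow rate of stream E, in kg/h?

254.6 kg/h

Let E be the unknown flow. Total out = 1000 + E.
water balance: 757.37 + 0.381·E = 0.681·(1000 + E)
(0.381 − 0.681)·E = 0.681×1000 − 757.37 = -76.368
E = -76.368 / -0.300 = 254.56 kg/h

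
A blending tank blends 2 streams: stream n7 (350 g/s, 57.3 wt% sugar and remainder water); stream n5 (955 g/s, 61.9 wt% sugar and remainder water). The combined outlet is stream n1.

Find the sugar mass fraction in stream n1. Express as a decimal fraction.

0.607

Total flow out = 350 + 955 = 1305 g/s.
sugar in = 350×0.573 + 955×0.619 = 791.69 g/s.
sugar mass fraction in n1 = 791.69/1305 = 0.607.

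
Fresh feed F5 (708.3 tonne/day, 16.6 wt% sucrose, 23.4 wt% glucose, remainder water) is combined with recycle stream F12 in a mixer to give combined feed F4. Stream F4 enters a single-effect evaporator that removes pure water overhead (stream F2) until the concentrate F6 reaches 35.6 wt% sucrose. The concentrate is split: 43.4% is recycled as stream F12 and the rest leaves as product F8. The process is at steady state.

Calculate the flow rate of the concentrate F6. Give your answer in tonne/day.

583.5 tonne/day

Overall sucrose balance (none leaves overhead): sucrose in fresh feed = sucrose in product, i.e. 708.3×0.166 = (1−0.434)·F6·0.356.
F6 = 117.58/(0.356×0.566) = 583.52 tonne/day.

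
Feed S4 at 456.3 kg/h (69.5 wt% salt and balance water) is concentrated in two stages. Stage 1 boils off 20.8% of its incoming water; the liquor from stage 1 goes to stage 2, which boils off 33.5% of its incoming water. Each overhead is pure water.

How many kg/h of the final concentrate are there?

water in feed = 456.3×0.305 = 139.17 kg/h.
After stage 1: water left = (1−0.208)×139.17 = 110.22; stream total = 427.35 kg/h.
After stage 2: water left = (1−0.335)×110.22 = 73.299; final concentrate = 390.43 kg/h.

390.4 kg/h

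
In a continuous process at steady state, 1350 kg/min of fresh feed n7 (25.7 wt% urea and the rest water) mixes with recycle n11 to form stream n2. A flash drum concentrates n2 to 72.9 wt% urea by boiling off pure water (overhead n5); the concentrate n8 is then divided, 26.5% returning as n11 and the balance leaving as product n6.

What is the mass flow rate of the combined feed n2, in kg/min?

Overall urea balance (none leaves overhead): urea in fresh feed = urea in product, i.e. 1350×0.257 = (1−0.265)·n8·0.729.
n8 = 346.95/(0.729×0.735) = 647.52 kg/min.
Recycle n11 = 0.265×647.52 = 171.59 kg/min.
Combined feed n2 = 1350 + 171.59 = 1521.6 kg/min.

1522 kg/min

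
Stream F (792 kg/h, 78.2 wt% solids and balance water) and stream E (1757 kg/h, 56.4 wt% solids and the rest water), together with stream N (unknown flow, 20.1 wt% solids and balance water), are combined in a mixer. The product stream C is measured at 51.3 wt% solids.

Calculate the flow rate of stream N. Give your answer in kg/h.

Let N be the unknown flow. Total out = 2549 + N.
solids balance: 1610.3 + 0.201·N = 0.513·(2549 + N)
(0.201 − 0.513)·N = 0.513×2549 − 1610.3 = -302.65
N = -302.65 / -0.312 = 970.05 kg/h

970 kg/h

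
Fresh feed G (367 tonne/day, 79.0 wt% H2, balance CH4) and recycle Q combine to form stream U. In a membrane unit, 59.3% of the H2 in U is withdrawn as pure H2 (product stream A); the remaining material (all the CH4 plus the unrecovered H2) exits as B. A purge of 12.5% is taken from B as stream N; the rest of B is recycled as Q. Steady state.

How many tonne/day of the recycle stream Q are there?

CH4 enters only via G and leaves only via the purge: 367×0.210 = 0.125×(CH4 in B), and the membrane unit passes all CH4, so CH4 in U = CH4 in B = 616.56 tonne/day.
H2 in U: m_A = 367×0.790 + (1−0.125)·(1−0.593)·m_A, so m_A = 289.93/0.6439 = 450.29 tonne/day.
B = (1−0.593)×450.29 + 616.56 = 799.83 tonne/day.
Recycle Q = (1−0.125)×799.83 = 699.85 tonne/day.

699.8 tonne/day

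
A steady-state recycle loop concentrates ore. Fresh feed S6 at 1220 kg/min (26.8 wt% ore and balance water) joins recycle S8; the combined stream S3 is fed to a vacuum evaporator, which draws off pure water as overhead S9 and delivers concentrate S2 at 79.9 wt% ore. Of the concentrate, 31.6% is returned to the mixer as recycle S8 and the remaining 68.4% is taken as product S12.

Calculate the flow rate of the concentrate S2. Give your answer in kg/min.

598.3 kg/min

Overall ore balance (none leaves overhead): ore in fresh feed = ore in product, i.e. 1220×0.268 = (1−0.316)·S2·0.799.
S2 = 326.96/(0.799×0.684) = 598.26 kg/min.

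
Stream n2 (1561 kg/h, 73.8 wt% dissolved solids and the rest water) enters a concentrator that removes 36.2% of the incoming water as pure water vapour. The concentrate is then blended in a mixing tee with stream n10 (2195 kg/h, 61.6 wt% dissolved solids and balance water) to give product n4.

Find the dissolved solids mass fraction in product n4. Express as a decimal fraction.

0.6941

Vapour removed = 0.362×0.262×1561 = 148.05 kg/h; concentrate = 1412.9 kg/h.
dissolved solids reaching the mixer = 1152 (from concentrate) + 2195×0.616 = 2504.1 kg/h.
Product flow = 1412.9 + 2195 = 3607.9 kg/h; dissolved solids fraction = 0.6941.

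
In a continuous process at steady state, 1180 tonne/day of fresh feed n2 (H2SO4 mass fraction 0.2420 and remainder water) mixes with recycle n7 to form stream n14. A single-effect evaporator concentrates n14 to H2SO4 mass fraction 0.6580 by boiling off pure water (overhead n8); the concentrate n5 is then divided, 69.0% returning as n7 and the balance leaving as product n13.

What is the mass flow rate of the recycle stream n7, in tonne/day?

Overall H2SO4 balance (none leaves overhead): H2SO4 in fresh feed = H2SO4 in product, i.e. 1180×0.242 = (1−0.690)·n5·0.658.
n5 = 285.56/(0.658×0.310) = 1399.9 tonne/day.
Recycle n7 = 0.690×1399.9 = 965.96 tonne/day.

966 tonne/day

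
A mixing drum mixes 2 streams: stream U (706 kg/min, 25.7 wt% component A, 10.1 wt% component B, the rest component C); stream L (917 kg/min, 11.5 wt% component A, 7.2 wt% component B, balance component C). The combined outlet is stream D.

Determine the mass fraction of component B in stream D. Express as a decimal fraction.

Total flow out = 706 + 917 = 1623 kg/min.
component B in = 706×0.101 + 917×0.072 = 137.33 kg/min.
component B mass fraction in D = 137.33/1623 = 0.085.

0.085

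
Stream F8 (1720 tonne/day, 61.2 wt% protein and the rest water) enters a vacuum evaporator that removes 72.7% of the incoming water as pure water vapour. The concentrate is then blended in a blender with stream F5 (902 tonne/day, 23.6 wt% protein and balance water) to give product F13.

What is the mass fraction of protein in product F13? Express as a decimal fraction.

0.592

Vapour removed = 0.727×0.388×1720 = 485.17 tonne/day; concentrate = 1234.8 tonne/day.
protein reaching the mixer = 1052.6 (from concentrate) + 902×0.236 = 1265.5 tonne/day.
Product flow = 1234.8 + 902 = 2136.8 tonne/day; protein fraction = 0.592.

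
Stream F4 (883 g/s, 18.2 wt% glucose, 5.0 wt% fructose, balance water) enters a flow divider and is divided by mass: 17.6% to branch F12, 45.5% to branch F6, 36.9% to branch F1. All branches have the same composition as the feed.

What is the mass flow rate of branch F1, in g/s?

Branch F1 flow = 0.369×883 = 325.83 g/s.

325.8 g/s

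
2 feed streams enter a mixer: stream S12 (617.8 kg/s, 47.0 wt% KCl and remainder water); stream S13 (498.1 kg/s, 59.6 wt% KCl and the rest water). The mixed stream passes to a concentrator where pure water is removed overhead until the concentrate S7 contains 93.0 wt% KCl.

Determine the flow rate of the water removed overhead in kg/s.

484.5 kg/s

KCl entering = 617.8×0.470 + 498.1×0.596 = 587.23 kg/s.
All KCl reports to S7, so S7 = 587.23/0.930 = 631.43 kg/s.
Total feed = 1115.9 kg/s; overhead = 1115.9 − 631.43 = 484.47 kg/s.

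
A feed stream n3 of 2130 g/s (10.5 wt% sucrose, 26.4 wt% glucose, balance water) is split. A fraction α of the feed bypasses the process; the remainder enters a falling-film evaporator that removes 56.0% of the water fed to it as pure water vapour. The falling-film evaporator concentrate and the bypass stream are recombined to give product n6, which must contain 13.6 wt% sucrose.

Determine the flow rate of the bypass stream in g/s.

All 2130×0.105 = 223.65 g/s of sucrose reaches n6, so n6 = 223.65/0.136 = 1644.5 g/s and vapour = 485.51 g/s.
The evaporator receives (1−α)·2130 of feed at 0.631 water and removes 0.560 of that water:
0.560×0.631×(1−α)×2130 = 485.51
(1−α) = 485.51/752.66 = 0.6451;  α = 0.3549.
Bypass flow = 0.3549×2130 = 756.01 g/s.

756 g/s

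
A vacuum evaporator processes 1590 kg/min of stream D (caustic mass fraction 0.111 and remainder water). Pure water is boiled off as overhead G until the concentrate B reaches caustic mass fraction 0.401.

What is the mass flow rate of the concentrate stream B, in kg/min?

caustic is conserved: 1590×0.111 = 176.49 kg/min all reports to the concentrate.
Concentrate = 176.49/(target fraction) = 440.12 kg/min.

440.1 kg/min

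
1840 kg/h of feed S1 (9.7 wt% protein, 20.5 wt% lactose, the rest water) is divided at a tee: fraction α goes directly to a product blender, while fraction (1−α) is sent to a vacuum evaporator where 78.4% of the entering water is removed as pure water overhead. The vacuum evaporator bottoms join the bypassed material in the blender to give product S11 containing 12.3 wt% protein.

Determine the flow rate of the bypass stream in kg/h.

All 1840×0.097 = 178.48 kg/h of protein reaches S11, so S11 = 178.48/0.123 = 1451.1 kg/h and vapour = 388.94 kg/h.
The evaporator receives (1−α)·1840 of feed at 0.698 water and removes 0.784 of that water:
0.784×0.698×(1−α)×1840 = 388.94
(1−α) = 388.94/1006.9 = 0.3863;  α = 0.6137.
Bypass flow = 0.6137×1840 = 1129.3 kg/h.

1129 kg/h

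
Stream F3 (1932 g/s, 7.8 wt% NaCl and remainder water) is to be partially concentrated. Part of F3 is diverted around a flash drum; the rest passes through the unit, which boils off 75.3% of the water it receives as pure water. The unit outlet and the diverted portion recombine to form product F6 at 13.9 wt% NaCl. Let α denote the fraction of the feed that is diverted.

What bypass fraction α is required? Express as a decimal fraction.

0.368

All 1932×0.078 = 150.7 g/s of NaCl reaches F6, so F6 = 150.7/0.139 = 1084.1 g/s and vapour = 847.86 g/s.
The evaporator receives (1−α)·1932 of feed at 0.922 water and removes 0.753 of that water:
0.753×0.922×(1−α)×1932 = 847.86
(1−α) = 847.86/1341.3 = 0.6321;  α = 0.3679.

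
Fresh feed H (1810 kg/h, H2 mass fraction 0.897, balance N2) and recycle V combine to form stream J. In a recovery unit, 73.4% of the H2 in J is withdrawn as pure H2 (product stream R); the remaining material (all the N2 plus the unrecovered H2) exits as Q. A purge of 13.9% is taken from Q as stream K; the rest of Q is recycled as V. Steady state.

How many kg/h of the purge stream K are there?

264.3 kg/h

N2 enters only via H and leaves only via the purge: 1810×0.103 = 0.139×(N2 in Q), and the recovery unit passes all N2, so N2 in J = N2 in Q = 1341.2 kg/h.
H2 in J: m_A = 1810×0.897 + (1−0.139)·(1−0.734)·m_A, so m_A = 1623.6/0.7710 = 2105.9 kg/h.
Q = (1−0.734)×2105.9 + 1341.2 = 1901.4 kg/h.
Purge K = 0.139×1901.4 = 264.29 kg/h.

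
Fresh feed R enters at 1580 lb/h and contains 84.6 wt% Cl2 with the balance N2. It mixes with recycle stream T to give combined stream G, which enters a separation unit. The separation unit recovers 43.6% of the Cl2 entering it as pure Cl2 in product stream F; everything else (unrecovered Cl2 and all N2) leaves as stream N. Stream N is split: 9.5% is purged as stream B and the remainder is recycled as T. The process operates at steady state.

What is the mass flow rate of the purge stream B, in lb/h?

N2 enters only via R and leaves only via the purge: 1580×0.154 = 0.095×(N2 in N), and the separation unit passes all N2, so N2 in G = N2 in N = 2561.3 lb/h.
Cl2 in G: m_A = 1580×0.846 + (1−0.095)·(1−0.436)·m_A, so m_A = 1336.7/0.4896 = 2730.3 lb/h.
N = (1−0.436)×2730.3 + 2561.3 = 4101.1 lb/h.
Purge B = 0.095×4101.1 = 389.61 lb/h.

389.6 lb/h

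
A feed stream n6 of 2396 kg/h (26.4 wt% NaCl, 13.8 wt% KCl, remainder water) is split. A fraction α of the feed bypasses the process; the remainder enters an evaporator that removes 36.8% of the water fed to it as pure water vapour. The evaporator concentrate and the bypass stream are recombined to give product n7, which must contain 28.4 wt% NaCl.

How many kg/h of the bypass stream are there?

1629 kg/h

All 2396×0.264 = 632.54 kg/h of NaCl reaches n7, so n7 = 632.54/0.284 = 2227.3 kg/h and vapour = 168.73 kg/h.
The evaporator receives (1−α)·2396 of feed at 0.598 water and removes 0.368 of that water:
0.368×0.598×(1−α)×2396 = 168.73
(1−α) = 168.73/527.27 = 0.3200;  α = 0.6800.
Bypass flow = 0.6800×2396 = 1629.3 kg/h.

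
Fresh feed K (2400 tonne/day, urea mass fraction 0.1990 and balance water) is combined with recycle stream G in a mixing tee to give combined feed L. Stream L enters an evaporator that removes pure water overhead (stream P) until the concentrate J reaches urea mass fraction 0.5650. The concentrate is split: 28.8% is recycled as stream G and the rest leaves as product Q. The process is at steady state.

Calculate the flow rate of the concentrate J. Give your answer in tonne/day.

Overall urea balance (none leaves overhead): urea in fresh feed = urea in product, i.e. 2400×0.199 = (1−0.288)·J·0.565.
J = 477.6/(0.565×0.712) = 1187.2 tonne/day.

1187 tonne/day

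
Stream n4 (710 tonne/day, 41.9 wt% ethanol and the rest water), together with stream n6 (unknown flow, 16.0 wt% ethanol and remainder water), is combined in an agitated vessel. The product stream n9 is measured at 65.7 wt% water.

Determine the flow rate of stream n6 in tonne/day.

294.9 tonne/day

Let n6 be the unknown flow. Total out = 710 + n6.
water balance: 412.51 + 0.840·n6 = 0.657·(710 + n6)
(0.840 − 0.657)·n6 = 0.657×710 − 412.51 = 53.96
n6 = 53.96 / 0.183 = 294.86 tonne/day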